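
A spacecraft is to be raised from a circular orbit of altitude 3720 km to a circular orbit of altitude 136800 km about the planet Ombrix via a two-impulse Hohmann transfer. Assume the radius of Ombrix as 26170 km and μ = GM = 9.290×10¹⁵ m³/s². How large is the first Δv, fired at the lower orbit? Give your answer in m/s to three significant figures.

Δv ≈ 5290 m/s

r₁ = 26170 + 3720 = 29890 km = 2.9890×10⁷ m.
r₂ = 26170 + 136800 = 162970 km = 1.6297×10⁸ m.
Transfer ellipse a_t = (r₁ + r₂)/2 = 9.643×10⁷ m.
At r₁: circular v_c1 = √(μ/r₁) = 17630 m/s; transfer-periapsis v_p = √[μ(2/r₁ − 1/a_t)] = 22920 m/s.
Δv₁ = v_p − v_c1 = 5289 m/s.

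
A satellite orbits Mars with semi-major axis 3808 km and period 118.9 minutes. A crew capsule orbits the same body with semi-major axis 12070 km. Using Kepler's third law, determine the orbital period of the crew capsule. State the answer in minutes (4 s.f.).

Kepler's third law: T² ∝ a³, so T₂ = T₁ (a₂/a₁)^(3/2).
a₂/a₁ = 3.170, (a₂/a₁)^(3/2) = 5.643.
T₂ = 118.9 × 5.643 = 671.0 minutes.

T₂ ≈ 671.0 minutes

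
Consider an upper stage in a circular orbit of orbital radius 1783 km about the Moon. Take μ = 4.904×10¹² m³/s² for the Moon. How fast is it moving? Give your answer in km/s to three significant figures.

v ≈ 1.66 km/s

r = 1783 km = 1.783×10⁶ m.
For a circular orbit v = √(μ/r) = √(4.904×10¹² / 1.783×10⁶) = √(2.750×10⁶) = 1658 m/s.
That is 1.658 km/s.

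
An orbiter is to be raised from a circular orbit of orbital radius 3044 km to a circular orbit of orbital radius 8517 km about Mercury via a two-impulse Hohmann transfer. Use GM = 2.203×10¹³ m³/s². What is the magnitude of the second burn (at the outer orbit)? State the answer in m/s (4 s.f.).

r₁ = 3044 km = 3.044×10⁶ m.
r₂ = 8517 km = 8.517×10⁶ m.
Transfer ellipse a_t = (r₁ + r₂)/2 = 5.780×10⁶ m.
At r₁: circular v_c1 = √(μ/r₁) = 2690 m/s; transfer-periherm v_p = √[μ(2/r₁ − 1/a_t)] = 3265 m/s.
At r₂: circular v_c2 = √(μ/r₂) = 1608 m/s; transfer-apoherm v_a = √[μ(2/r₂ − 1/a_t)] = 1167 m/s.
Δv₂ = v_c2 − v_a = 441.2 m/s.

Δv ≈ 441.2 m/s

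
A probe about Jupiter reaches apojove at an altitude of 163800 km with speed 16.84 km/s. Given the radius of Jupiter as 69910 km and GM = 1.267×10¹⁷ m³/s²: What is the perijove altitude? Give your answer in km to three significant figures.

perijove altitude ≈ 12900 km

r_a = 69910 + 163800 = 2.3371×10⁵ km = 2.337×10⁸ m.
Specific energy ε = v²/2 − μ/r = -4.003×10⁸ J/kg, so a = −μ/(2ε) = 1.582×10⁸ m.
The apsides satisfy r_p + r_a = 2a, so the perijove radius is 2a − r_a = 8.278×10⁷ m = 82777 km.
Perijove altitude = 82777 − 69910 = 12867 km.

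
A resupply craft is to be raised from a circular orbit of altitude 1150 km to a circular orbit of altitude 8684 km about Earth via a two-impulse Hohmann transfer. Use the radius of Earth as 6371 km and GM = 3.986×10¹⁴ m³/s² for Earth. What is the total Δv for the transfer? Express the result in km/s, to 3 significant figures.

Δv_total ≈ 2.07 km/s

r₁ = 6371 + 1150 = 7521.0 km = 7.5210×10⁶ m.
r₂ = 6371 + 8684 = 15055 km = 1.5055×10⁷ m.
Transfer ellipse a_t = (r₁ + r₂)/2 = 1.129×10⁷ m.
At r₁: circular v_c1 = √(μ/r₁) = 7280 m/s; transfer-perigee v_p = √[μ(2/r₁ − 1/a_t)] = 8407 m/s.
Δv₁ = v_p − v_c1 = 1127 m/s.
At r₂: circular v_c2 = √(μ/r₂) = 5146 m/s; transfer-apogee v_a = √[μ(2/r₂ − 1/a_t)] = 4200 m/s.
Δv₂ = v_c2 − v_a = 945.4 m/s.
Total Δv = Δv₁ + Δv₂ = 2073 m/s = 2.073 km/s.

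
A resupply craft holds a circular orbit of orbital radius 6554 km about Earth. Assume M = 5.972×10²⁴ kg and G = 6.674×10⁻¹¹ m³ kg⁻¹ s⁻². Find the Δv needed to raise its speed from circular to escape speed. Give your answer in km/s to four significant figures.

Δv ≈ 3.230 km/s

μ = GM = 6.674×10⁻¹¹ × 5.972×10²⁴ = 3.986×10¹⁴ m³/s².
r = 6554 km = 6.554×10⁶ m.
Circular speed v_c = √(μ/r) = 7798 m/s.
Escape speed v_esc = √(2μ/r) = √2 × v_c = 11030 m/s.
Δv = v_esc − v_c = 3230 m/s = 3.230 km/s.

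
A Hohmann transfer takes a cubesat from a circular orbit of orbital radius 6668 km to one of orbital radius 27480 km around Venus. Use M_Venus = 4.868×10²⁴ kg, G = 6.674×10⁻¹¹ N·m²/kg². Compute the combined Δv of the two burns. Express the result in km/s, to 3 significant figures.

μ = GM = 6.674×10⁻¹¹ × 4.868×10²⁴ = 3.249×10¹⁴ m³/s².
r₁ = 6668 km = 6.668×10⁶ m.
r₂ = 27480 km = 2.748×10⁷ m.
Transfer ellipse a_t = (r₁ + r₂)/2 = 1.707×10⁷ m.
At r₁: circular v_c1 = √(μ/r₁) = 6980 m/s; transfer-periapsis v_p = √[μ(2/r₁ − 1/a_t)] = 8855 m/s.
Δv₁ = v_p − v_c1 = 1875 m/s.
At r₂: circular v_c2 = √(μ/r₂) = 3438 m/s; transfer-apoapsis v_a = √[μ(2/r₂ − 1/a_t)] = 2149 m/s.
Δv₂ = v_c2 − v_a = 1290 m/s.
Total Δv = Δv₁ + Δv₂ = 3165 m/s = 3.165 km/s.

Δv_total ≈ 3.16 km/s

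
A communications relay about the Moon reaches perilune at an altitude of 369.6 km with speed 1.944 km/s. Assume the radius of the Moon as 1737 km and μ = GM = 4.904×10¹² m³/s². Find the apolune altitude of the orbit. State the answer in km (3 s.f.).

r_p = 1737 + 369.6 = 2106.6 km = 2.107×10⁶ m.
Specific energy ε = v²/2 − μ/r = -4.384×10⁵ J/kg, so a = −μ/(2ε) = 5.594×10⁶ m.
The apsides satisfy r_p + r_a = 2a, so the apolune radius is 2a − r_p = 9.081×10⁶ m = 9080.7 km.
Apolune altitude = 9080.7 − 1737 = 7343.7 km.

apolune altitude ≈ 7340 km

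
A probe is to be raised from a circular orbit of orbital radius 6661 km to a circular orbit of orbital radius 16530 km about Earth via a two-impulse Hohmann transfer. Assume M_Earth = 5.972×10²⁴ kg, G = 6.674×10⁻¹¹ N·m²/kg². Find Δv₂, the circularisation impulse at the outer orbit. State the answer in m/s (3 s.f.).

Δv ≈ 1190 m/s

μ = GM = 6.674×10⁻¹¹ × 5.972×10²⁴ = 3.986×10¹⁴ m³/s².
r₁ = 6661 km = 6.661×10⁶ m.
r₂ = 16530 km = 1.653×10⁷ m.
Transfer ellipse a_t = (r₁ + r₂)/2 = 1.160×10⁷ m.
At r₁: circular v_c1 = √(μ/r₁) = 7735 m/s; transfer-perigee v_p = √[μ(2/r₁ − 1/a_t)] = 9236 m/s.
At r₂: circular v_c2 = √(μ/r₂) = 4910 m/s; transfer-apogee v_a = √[μ(2/r₂ − 1/a_t)] = 3722 m/s.
Δv₂ = v_c2 − v_a = 1189 m/s.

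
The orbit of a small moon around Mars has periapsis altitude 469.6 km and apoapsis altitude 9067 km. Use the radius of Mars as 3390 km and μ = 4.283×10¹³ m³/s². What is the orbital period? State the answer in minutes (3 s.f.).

r_p = 3390 + 469.6 = 3859.6 km = 3.8596×10⁶ m.
r_a = 3390 + 9067 = 12457 km = 1.2457×10⁷ m.
Semi-major axis a = (r_p + r_a)/2 = (3859.6 + 12457)/2 = 8158.3 km = 8.158×10⁶ m.
By Kepler's third law T = 2π√(a³/μ) = 2π × 3.561×10³ = 2.237×10⁴ s.
= 372.9 minutes.

T ≈ 373 minutes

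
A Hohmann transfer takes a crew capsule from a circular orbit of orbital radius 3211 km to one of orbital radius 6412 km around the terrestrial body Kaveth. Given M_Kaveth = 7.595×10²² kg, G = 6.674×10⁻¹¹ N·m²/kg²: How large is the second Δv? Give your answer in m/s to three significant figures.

μ = GM = 6.674×10⁻¹¹ × 7.595×10²² = 5.069×10¹² m³/s².
r₁ = 3211 km = 3.211×10⁶ m.
r₂ = 6412 km = 6.412×10⁶ m.
Transfer ellipse a_t = (r₁ + r₂)/2 = 4.812×10⁶ m.
At r₁: circular v_c1 = √(μ/r₁) = 1256 m/s; transfer-periapsis v_p = √[μ(2/r₁ − 1/a_t)] = 1450 m/s.
At r₂: circular v_c2 = √(μ/r₂) = 889.1 m/s; transfer-apoapsis v_a = √[μ(2/r₂ − 1/a_t)] = 726.3 m/s.
Δv₂ = v_c2 − v_a = 162.8 m/s.

Δv ≈ 163 m/s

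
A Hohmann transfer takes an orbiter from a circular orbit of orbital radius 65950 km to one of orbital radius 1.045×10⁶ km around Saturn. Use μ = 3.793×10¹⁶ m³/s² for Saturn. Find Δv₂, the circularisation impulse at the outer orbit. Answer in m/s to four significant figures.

r₁ = 65950 km = 6.595×10⁷ m.
r₂ = 1.045×10⁶ km = 1.045×10⁹ m.
Transfer ellipse a_t = (r₁ + r₂)/2 = 5.555×10⁸ m.
At r₁: circular v_c1 = √(μ/r₁) = 23980 m/s; transfer-perikrone v_p = √[μ(2/r₁ − 1/a_t)] = 32890 m/s.
At r₂: circular v_c2 = √(μ/r₂) = 6025 m/s; transfer-apokrone v_a = √[μ(2/r₂ − 1/a_t)] = 2076 m/s.
Δv₂ = v_c2 − v_a = 3949 m/s.

Δv ≈ 3949 m/s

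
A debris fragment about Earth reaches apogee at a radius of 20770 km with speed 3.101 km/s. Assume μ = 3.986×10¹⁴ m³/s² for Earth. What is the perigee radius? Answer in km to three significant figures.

r_a = 2.077×10⁷ m.
Specific energy ε = v²/2 − μ/r = -1.438×10⁷ J/kg, so a = −μ/(2ε) = 1.386×10⁷ m.
The apsides satisfy r_p + r_a = 2a, so the perigee radius is 2a − r_a = 6.943×10⁶ m = 6943.2 km.

perigee radius ≈ 6940 km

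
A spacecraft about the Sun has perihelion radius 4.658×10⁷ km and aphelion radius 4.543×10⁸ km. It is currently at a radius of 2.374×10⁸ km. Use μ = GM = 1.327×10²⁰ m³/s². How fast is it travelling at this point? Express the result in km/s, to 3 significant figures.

Semi-major axis a = (r_p + r_a)/2 = 2.5044×10⁸ km = 2.504×10¹¹ m.
Vis-viva: v² = μ(2/r − 1/a) = 1.327×10²⁰ × (8.425×10⁻¹² − 3.993×10⁻¹²) = 5.881×10⁸ m²/s².
v = 24250 m/s = 24.25 km/s.

v ≈ 24.3 km/s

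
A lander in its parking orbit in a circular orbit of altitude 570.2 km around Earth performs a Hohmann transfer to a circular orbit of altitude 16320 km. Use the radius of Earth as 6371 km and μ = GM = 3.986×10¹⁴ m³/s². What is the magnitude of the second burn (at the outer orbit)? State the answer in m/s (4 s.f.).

r₁ = 6371 + 570.2 = 6941.2 km = 6.9412×10⁶ m.
r₂ = 6371 + 16320 = 22691 km = 2.2691×10⁷ m.
Transfer ellipse a_t = (r₁ + r₂)/2 = 1.482×10⁷ m.
At r₁: circular v_c1 = √(μ/r₁) = 7578 m/s; transfer-perigee v_p = √[μ(2/r₁ − 1/a_t)] = 9378 m/s.
At r₂: circular v_c2 = √(μ/r₂) = 4191 m/s; transfer-apogee v_a = √[μ(2/r₂ − 1/a_t)] = 2869 m/s.
Δv₂ = v_c2 − v_a = 1322 m/s.

Δv ≈ 1322 m/s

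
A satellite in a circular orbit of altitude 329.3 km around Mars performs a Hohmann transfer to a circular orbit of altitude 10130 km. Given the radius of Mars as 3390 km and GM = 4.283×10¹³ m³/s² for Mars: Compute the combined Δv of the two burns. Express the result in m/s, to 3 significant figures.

Δv_total ≈ 1470 m/s

r₁ = 3390 + 329.3 = 3719.3 km = 3.7193×10⁶ m.
r₂ = 3390 + 10130 = 13520 km = 1.3520×10⁷ m.
Transfer ellipse a_t = (r₁ + r₂)/2 = 8.620×10⁶ m.
At r₁: circular v_c1 = √(μ/r₁) = 3393 m/s; transfer-periapsis v_p = √[μ(2/r₁ − 1/a_t)] = 4250 m/s.
Δv₁ = v_p − v_c1 = 856.5 m/s.
At r₂: circular v_c2 = √(μ/r₂) = 1780 m/s; transfer-apoapsis v_a = √[μ(2/r₂ − 1/a_t)] = 1169 m/s.
Δv₂ = v_c2 − v_a = 610.7 m/s.
Total Δv = Δv₁ + Δv₂ = 1467 m/s.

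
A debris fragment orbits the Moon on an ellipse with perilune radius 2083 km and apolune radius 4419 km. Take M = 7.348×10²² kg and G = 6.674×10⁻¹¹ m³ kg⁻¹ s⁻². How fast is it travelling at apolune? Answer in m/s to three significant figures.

v ≈ 843 m/s

μ = GM = 6.674×10⁻¹¹ × 7.348×10²² = 4.904×10¹² m³/s².
Semi-major axis a = (r_p + r_a)/2 = 3251.0 km = 3.251×10⁶ m.
Vis-viva: v² = μ(2/r − 1/a) = 4.904×10¹² × (4.526×10⁻⁷ − 3.076×10⁻⁷) = 7.111×10⁵ m²/s².
v = 843.2 m/s.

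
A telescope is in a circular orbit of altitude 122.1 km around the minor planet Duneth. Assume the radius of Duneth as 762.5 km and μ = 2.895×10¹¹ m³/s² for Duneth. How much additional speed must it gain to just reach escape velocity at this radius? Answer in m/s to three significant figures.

r = 762.5 + 122.1 = 884.60 km = 8.8460×10⁵ m.
Circular speed v_c = √(μ/r) = 572.1 m/s.
Escape speed v_esc = √(2μ/r) = √2 × v_c = 809.0 m/s.
Δv = v_esc − v_c = 237.0 m/s.

Δv ≈ 237 m/s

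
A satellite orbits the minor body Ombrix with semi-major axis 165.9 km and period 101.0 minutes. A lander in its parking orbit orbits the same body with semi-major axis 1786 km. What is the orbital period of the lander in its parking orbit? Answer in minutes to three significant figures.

Kepler's third law: T² ∝ a³, so T₂ = T₁ (a₂/a₁)^(3/2).
a₂/a₁ = 10.77, (a₂/a₁)^(3/2) = 35.32.
T₂ = 101.0 × 35.32 = 3568 minutes.

T₂ ≈ 3570 minutes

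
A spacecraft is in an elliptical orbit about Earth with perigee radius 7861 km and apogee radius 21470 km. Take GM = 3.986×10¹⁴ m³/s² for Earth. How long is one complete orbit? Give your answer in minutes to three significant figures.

T ≈ 295 minutes

Semi-major axis a = (r_p + r_a)/2 = (7861.0 + 21470)/2 = 14666 km = 1.467×10⁷ m.
By Kepler's third law T = 2π√(a³/μ) = 2π × 2.813×10³ = 1.767×10⁴ s.
= 294.6 minutes.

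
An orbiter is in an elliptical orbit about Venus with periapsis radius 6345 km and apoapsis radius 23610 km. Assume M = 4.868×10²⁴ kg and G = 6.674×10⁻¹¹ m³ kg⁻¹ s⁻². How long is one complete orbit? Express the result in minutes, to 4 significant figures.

μ = GM = 6.674×10⁻¹¹ × 4.868×10²⁴ = 3.249×10¹⁴ m³/s².
Semi-major axis a = (r_p + r_a)/2 = (6345.0 + 23610)/2 = 14978 km = 1.498×10⁷ m.
By Kepler's third law T = 2π√(a³/μ) = 2π × 3.216×10³ = 2.021×10⁴ s.
= 336.8 minutes.

T ≈ 336.8 minutes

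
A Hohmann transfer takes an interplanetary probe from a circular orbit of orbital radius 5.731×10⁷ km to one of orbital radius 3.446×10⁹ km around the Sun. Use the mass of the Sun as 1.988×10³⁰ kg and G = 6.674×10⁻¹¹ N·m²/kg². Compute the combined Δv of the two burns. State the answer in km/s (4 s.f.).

Δv_total ≈ 24.45 km/s

μ = GM = 6.674×10⁻¹¹ × 1.988×10³⁰ = 1.327×10²⁰ m³/s².
r₁ = 5.731×10⁷ km = 5.731×10¹⁰ m.
r₂ = 3.446×10⁹ km = 3.446×10¹² m.
Transfer ellipse a_t = (r₁ + r₂)/2 = 1.752×10¹² m.
At r₁: circular v_c1 = √(μ/r₁) = 48120 m/s; transfer-perihelion v_p = √[μ(2/r₁ − 1/a_t)] = 67490 m/s.
Δv₁ = v_p − v_c1 = 19370 m/s.
At r₂: circular v_c2 = √(μ/r₂) = 6205 m/s; transfer-aphelion v_a = √[μ(2/r₂ − 1/a_t)] = 1122 m/s.
Δv₂ = v_c2 − v_a = 5083 m/s.
Total Δv = Δv₁ + Δv₂ = 24450 m/s = 24.45 km/s.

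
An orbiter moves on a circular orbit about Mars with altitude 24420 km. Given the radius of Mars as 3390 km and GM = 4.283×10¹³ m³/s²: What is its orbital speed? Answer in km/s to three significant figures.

r = 3390 + 24420 = 27810 km = 2.7810×10⁷ m.
For a circular orbit v = √(μ/r) = √(4.283×10¹³ / 2.781×10⁷) = √(1.540×10⁶) = 1241 m/s.
That is 1.241 km/s.

v ≈ 1.24 km/s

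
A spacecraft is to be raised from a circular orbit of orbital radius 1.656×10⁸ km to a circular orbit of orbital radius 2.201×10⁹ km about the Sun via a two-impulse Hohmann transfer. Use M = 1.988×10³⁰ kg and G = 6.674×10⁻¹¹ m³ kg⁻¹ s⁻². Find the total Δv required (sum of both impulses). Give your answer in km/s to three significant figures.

Δv_total ≈ 15.2 km/s

μ = GM = 6.674×10⁻¹¹ × 1.988×10³⁰ = 1.327×10²⁰ m³/s².
r₁ = 1.656×10⁸ km = 1.656×10¹¹ m.
r₂ = 2.201×10⁹ km = 2.201×10¹² m.
Transfer ellipse a_t = (r₁ + r₂)/2 = 1.183×10¹² m.
At r₁: circular v_c1 = √(μ/r₁) = 28310 m/s; transfer-perihelion v_p = √[μ(2/r₁ − 1/a_t)] = 38600 m/s.
Δv₁ = v_p − v_c1 = 10300 m/s.
At r₂: circular v_c2 = √(μ/r₂) = 7764 m/s; transfer-aphelion v_a = √[μ(2/r₂ − 1/a_t)] = 2905 m/s.
Δv₂ = v_c2 − v_a = 4860 m/s.
Total Δv = Δv₁ + Δv₂ = 15160 m/s = 15.16 km/s.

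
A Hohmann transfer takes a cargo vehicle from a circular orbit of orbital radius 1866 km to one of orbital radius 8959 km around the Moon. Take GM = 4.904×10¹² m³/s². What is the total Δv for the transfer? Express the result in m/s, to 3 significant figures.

Δv_total ≈ 770 m/s

r₁ = 1866 km = 1.866×10⁶ m.
r₂ = 8959 km = 8.959×10⁶ m.
Transfer ellipse a_t = (r₁ + r₂)/2 = 5.412×10⁶ m.
At r₁: circular v_c1 = √(μ/r₁) = 1621 m/s; transfer-perilune v_p = √[μ(2/r₁ − 1/a_t)] = 2086 m/s.
Δv₁ = v_p − v_c1 = 464.6 m/s.
At r₂: circular v_c2 = √(μ/r₂) = 739.9 m/s; transfer-apolune v_a = √[μ(2/r₂ − 1/a_t)] = 434.4 m/s.
Δv₂ = v_c2 − v_a = 305.4 m/s.
Total Δv = Δv₁ + Δv₂ = 770.0 m/s.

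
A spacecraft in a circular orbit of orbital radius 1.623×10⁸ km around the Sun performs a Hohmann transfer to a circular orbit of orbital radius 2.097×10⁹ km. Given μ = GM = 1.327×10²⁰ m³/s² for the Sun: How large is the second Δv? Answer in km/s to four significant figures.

r₁ = 1.623×10⁸ km = 1.623×10¹¹ m.
r₂ = 2.097×10⁹ km = 2.097×10¹² m.
Transfer ellipse a_t = (r₁ + r₂)/2 = 1.130×10¹² m.
At r₁: circular v_c1 = √(μ/r₁) = 28590 m/s; transfer-perihelion v_p = √[μ(2/r₁ − 1/a_t)] = 38960 m/s.
At r₂: circular v_c2 = √(μ/r₂) = 7955 m/s; transfer-aphelion v_a = √[μ(2/r₂ − 1/a_t)] = 3015 m/s.
Δv₂ = v_c2 − v_a = 4940 m/s.
= 4.940 km/s.

Δv ≈ 4.940 km/s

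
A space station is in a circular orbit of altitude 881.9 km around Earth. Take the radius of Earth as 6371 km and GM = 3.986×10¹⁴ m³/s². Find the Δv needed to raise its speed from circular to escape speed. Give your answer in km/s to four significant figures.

Δv ≈ 3.071 km/s

r = 6371 + 881.9 = 7252.9 km = 7.2529×10⁶ m.
Circular speed v_c = √(μ/r) = 7413 m/s.
Escape speed v_esc = √(2μ/r) = √2 × v_c = 10480 m/s.
Δv = v_esc − v_c = 3071 m/s = 3.071 km/s.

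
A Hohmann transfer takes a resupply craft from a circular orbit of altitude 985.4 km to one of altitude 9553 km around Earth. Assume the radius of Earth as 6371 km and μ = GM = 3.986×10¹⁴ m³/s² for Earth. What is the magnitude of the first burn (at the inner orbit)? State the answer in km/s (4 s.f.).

Δv ≈ 1.249 km/s

r₁ = 6371 + 985.4 = 7356.4 km = 7.3564×10⁶ m.
r₂ = 6371 + 9553 = 15924 km = 1.5924×10⁷ m.
Transfer ellipse a_t = (r₁ + r₂)/2 = 1.164×10⁷ m.
At r₁: circular v_c1 = √(μ/r₁) = 7361 m/s; transfer-perigee v_p = √[μ(2/r₁ − 1/a_t)] = 8610 m/s.
Δv₁ = v_p − v_c1 = 1249 m/s.
= 1.249 km/s.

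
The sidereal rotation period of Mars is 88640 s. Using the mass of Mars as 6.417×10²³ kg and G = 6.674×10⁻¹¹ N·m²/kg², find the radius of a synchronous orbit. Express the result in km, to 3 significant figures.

μ = GM = 6.674×10⁻¹¹ × 6.417×10²³ = 4.283×10¹³ m³/s².
A synchronous orbit has period T, so by Kepler's third law a = (μT²/4π²)^(1/3).
μT²/4π² = 4.283×10¹³ × (8.864×10⁴)² / 39.48 = 8.524×10²¹ m³.
a = 2.043×10⁷ m = 20427 km.

r_sync ≈ 20400 km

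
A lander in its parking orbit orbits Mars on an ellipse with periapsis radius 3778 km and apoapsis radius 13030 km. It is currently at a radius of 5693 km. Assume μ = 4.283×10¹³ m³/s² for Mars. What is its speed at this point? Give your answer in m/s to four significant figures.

Semi-major axis a = (r_p + r_a)/2 = 8404.0 km = 8.404×10⁶ m.
Vis-viva: v² = μ(2/r − 1/a) = 4.283×10¹³ × (3.513×10⁻⁷ − 1.190×10⁻⁷) = 9.950×10⁶ m²/s².
v = 3154 m/s.

v ≈ 3154 m/s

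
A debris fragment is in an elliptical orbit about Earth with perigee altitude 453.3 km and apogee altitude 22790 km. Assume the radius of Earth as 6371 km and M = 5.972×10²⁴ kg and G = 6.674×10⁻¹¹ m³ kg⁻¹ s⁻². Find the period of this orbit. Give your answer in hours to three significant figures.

μ = GM = 6.674×10⁻¹¹ × 5.972×10²⁴ = 3.986×10¹⁴ m³/s².
r_p = 6371 + 453.3 = 6824.3 km = 6.8243×10⁶ m.
r_a = 6371 + 22790 = 29161 km = 2.9161×10⁷ m.
Semi-major axis a = (r_p + r_a)/2 = (6824.3 + 29161)/2 = 17993 km = 1.799×10⁷ m.
By Kepler's third law T = 2π√(a³/μ) = 2π × 3.823×10³ = 2.402×10⁴ s.
= 6.672 hours.

T ≈ 6.67 hours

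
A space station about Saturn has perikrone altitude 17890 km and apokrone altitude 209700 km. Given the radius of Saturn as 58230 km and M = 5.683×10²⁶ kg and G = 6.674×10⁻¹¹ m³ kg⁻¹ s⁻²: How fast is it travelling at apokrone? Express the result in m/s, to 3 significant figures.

μ = GM = 6.674×10⁻¹¹ × 5.683×10²⁶ = 3.793×10¹⁶ m³/s².
r_p = 58230 + 17890 = 76120 km = 7.6120×10⁷ m.
r_a = 58230 + 209700 = 267930 km = 2.6793×10⁸ m.
Semi-major axis a = (r_p + r_a)/2 = 1.7202×10⁵ km = 1.720×10⁸ m.
Vis-viva: v² = μ(2/r − 1/a) = 3.793×10¹⁶ × (7.465×10⁻⁹ − 5.813×10⁻⁹) = 6.264×10⁷ m²/s².
v = 7915 m/s.

v ≈ 7910 m/s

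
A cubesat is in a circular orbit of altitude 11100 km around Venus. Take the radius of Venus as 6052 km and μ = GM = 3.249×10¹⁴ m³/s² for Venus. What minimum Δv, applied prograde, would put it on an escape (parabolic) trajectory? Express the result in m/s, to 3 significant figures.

r = 6052 + 11100 = 17152 km = 1.7152×10⁷ m.
Circular speed v_c = √(μ/r) = 4352 m/s.
Escape speed v_esc = √(2μ/r) = √2 × v_c = 6155 m/s.
Δv = v_esc − v_c = 1803 m/s.

Δv ≈ 1800 m/s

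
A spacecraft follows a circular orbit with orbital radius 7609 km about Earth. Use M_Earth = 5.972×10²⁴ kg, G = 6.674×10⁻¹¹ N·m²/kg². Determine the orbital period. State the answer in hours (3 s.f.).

μ = GM = 6.674×10⁻¹¹ × 5.972×10²⁴ = 3.986×10¹⁴ m³/s².
r = 7609 km = 7.609×10⁶ m.
Kepler's third law: T = 2π√(r³/μ) = 2π√((7.609×10⁶)³ / 3.986×10¹⁴).
r³/μ = 1.105×10⁶ s², so T = 2π × 1.051×10³ = 6.606×10³ s.
Converting: 6.606×10³ s ÷ 3600 = 1.835 hours.

T ≈ 1.83 hours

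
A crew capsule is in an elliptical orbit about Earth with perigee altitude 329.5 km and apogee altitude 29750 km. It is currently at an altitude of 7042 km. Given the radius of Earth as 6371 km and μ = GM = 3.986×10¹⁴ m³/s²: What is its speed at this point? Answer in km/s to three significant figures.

v ≈ 6.39 km/s

r_p = 6371 + 329.5 = 6700.5 km = 6.7005×10⁶ m.
r_a = 6371 + 29750 = 36121 km = 3.6121×10⁷ m.
r = 6371 + 7042 = 13413 km = 1.341×10⁷ m.
Semi-major axis a = (r_p + r_a)/2 = 21411 km = 2.141×10⁷ m.
Vis-viva: v² = μ(2/r − 1/a) = 3.986×10¹⁴ × (1.491×10⁻⁷ − 4.671×10⁻⁸) = 4.082×10⁷ m²/s².
v = 6389 m/s = 6.389 km/s.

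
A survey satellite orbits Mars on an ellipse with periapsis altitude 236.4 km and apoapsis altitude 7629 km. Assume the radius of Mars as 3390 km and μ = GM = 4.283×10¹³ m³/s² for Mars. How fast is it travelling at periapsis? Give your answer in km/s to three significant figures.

r_p = 3390 + 236.4 = 3626.4 km = 3.6264×10⁶ m.
r_a = 3390 + 7629 = 11019 km = 1.1019×10⁷ m.
Semi-major axis a = (r_p + r_a)/2 = 7322.7 km = 7.323×10⁶ m.
Vis-viva: v² = μ(2/r − 1/a) = 4.283×10¹³ × (5.515×10⁻⁷ − 1.366×10⁻⁷) = 1.777×10⁷ m²/s².
v = 4216 m/s = 4.216 km/s.

v ≈ 4.22 km/s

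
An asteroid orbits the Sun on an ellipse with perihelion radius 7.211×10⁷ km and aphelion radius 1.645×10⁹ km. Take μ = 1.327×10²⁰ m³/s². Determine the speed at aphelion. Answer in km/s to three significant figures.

Semi-major axis a = (r_p + r_a)/2 = 8.5856×10⁸ km = 8.586×10¹¹ m.
Vis-viva: v² = μ(2/r − 1/a) = 1.327×10²⁰ × (1.216×10⁻¹² − 1.165×10⁻¹²) = 6.775×10⁶ m²/s².
v = 2603 m/s = 2.603 km/s.

v ≈ 2.60 km/s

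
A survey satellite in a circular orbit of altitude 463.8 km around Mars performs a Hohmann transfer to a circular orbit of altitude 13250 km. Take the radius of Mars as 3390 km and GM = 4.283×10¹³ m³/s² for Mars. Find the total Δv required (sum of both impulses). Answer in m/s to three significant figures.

r₁ = 3390 + 463.8 = 3853.8 km = 3.8538×10⁶ m.
r₂ = 3390 + 13250 = 16640 km = 1.6640×10⁷ m.
Transfer ellipse a_t = (r₁ + r₂)/2 = 1.025×10⁷ m.
At r₁: circular v_c1 = √(μ/r₁) = 3334 m/s; transfer-periapsis v_p = √[μ(2/r₁ − 1/a_t)] = 4248 m/s.
Δv₁ = v_p − v_c1 = 914.5 m/s.
At r₂: circular v_c2 = √(μ/r₂) = 1604 m/s; transfer-apoapsis v_a = √[μ(2/r₂ − 1/a_t)] = 983.9 m/s.
Δv₂ = v_c2 − v_a = 620.5 m/s.
Total Δv = Δv₁ + Δv₂ = 1535 m/s.

Δv_total ≈ 1530 m/s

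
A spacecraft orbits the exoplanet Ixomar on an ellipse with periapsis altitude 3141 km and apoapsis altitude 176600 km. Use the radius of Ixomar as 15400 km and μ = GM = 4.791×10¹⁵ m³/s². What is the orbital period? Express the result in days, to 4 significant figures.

T ≈ 1.135 days

r_p = 15400 + 3141 = 18541 km = 1.8541×10⁷ m.
r_a = 15400 + 176600 = 192000 km = 1.9200×10⁸ m.
Semi-major axis a = (r_p + r_a)/2 = (18541 + 1.9200×10⁵)/2 = 1.0527×10⁵ km = 1.053×10⁸ m.
By Kepler's third law T = 2π√(a³/μ) = 2π × 1.560×10⁴ = 9.805×10⁴ s.
= 1.135 days.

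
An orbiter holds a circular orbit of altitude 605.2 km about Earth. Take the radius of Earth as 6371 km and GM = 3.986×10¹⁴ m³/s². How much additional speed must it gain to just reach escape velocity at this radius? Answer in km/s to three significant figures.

Δv ≈ 3.13 km/s

r = 6371 + 605.2 = 6976.2 km = 6.9762×10⁶ m.
Circular speed v_c = √(μ/r) = 7559 m/s.
Escape speed v_esc = √(2μ/r) = √2 × v_c = 10690 m/s.
Δv = v_esc − v_c = 3131 m/s = 3.131 km/s.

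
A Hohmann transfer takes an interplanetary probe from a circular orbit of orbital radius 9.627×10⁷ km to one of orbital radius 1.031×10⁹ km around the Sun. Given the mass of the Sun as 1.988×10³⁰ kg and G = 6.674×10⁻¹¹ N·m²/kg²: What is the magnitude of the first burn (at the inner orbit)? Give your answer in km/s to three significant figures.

Δv ≈ 13.1 km/s

μ = GM = 6.674×10⁻¹¹ × 1.988×10³⁰ = 1.327×10²⁰ m³/s².
r₁ = 9.627×10⁷ km = 9.627×10¹⁰ m.
r₂ = 1.031×10⁹ km = 1.031×10¹² m.
Transfer ellipse a_t = (r₁ + r₂)/2 = 5.636×10¹¹ m.
At r₁: circular v_c1 = √(μ/r₁) = 37120 m/s; transfer-perihelion v_p = √[μ(2/r₁ − 1/a_t)] = 50210 m/s.
Δv₁ = v_p − v_c1 = 13090 m/s.
= 13.09 km/s.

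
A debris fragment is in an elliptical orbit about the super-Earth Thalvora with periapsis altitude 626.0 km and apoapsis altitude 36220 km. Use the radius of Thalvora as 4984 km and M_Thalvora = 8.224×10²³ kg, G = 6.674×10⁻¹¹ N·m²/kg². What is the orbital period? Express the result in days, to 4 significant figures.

μ = GM = 6.674×10⁻¹¹ × 8.224×10²³ = 5.489×10¹³ m³/s².
r_p = 4984 + 626.0 = 5610.0 km = 5.6100×10⁶ m.
r_a = 4984 + 36220 = 41204 km = 4.1204×10⁷ m.
Semi-major axis a = (r_p + r_a)/2 = (5610.0 + 41204)/2 = 23407 km = 2.341×10⁷ m.
By Kepler's third law T = 2π√(a³/μ) = 2π × 1.529×10⁴ = 9.604×10⁴ s.
= 1.112 days.

T ≈ 1.112 days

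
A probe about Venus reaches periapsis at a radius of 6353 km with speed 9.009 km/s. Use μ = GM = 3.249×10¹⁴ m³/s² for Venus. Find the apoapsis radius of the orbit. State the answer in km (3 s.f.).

r_p = 6.353×10⁶ m.
Specific energy ε = v²/2 − μ/r = -1.056×10⁷ J/kg, so a = −μ/(2ε) = 1.538×10⁷ m.
The apsides satisfy r_p + r_a = 2a, so the apoapsis radius is 2a − r_p = 2.441×10⁷ m = 24414 km.

apoapsis radius ≈ 24400 km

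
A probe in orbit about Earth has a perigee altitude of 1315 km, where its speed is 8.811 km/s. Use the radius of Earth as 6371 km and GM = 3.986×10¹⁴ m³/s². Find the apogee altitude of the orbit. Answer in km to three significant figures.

r_p = 6371 + 1315 = 7686.0 km = 7.686×10⁶ m.
Specific energy ε = v²/2 − μ/r = -1.304×10⁷ J/kg, so a = −μ/(2ε) = 1.528×10⁷ m.
The apsides satisfy r_p + r_a = 2a, so the apogee radius is 2a − r_p = 2.287×10⁷ m = 22873 km.
Apogee altitude = 22873 − 6371 = 16502 km.

apogee altitude ≈ 16500 km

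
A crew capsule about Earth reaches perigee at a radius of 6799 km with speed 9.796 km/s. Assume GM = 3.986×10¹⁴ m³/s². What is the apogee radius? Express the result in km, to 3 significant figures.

r_p = 6.799×10⁶ m.
Specific energy ε = v²/2 − μ/r = -1.065×10⁷ J/kg, so a = −μ/(2ε) = 1.872×10⁷ m.
The apsides satisfy r_p + r_a = 2a, so the apogee radius is 2a − r_p = 3.064×10⁷ m = 30644 km.

apogee radius ≈ 30600 km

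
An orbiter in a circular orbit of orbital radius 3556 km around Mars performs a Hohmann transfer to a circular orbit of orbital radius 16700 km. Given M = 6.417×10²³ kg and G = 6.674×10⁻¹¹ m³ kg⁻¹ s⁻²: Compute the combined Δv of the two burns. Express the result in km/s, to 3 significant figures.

Δv_total ≈ 1.64 km/s

μ = GM = 6.674×10⁻¹¹ × 6.417×10²³ = 4.283×10¹³ m³/s².
r₁ = 3556 km = 3.556×10⁶ m.
r₂ = 16700 km = 1.670×10⁷ m.
Transfer ellipse a_t = (r₁ + r₂)/2 = 1.013×10⁷ m.
At r₁: circular v_c1 = √(μ/r₁) = 3470 m/s; transfer-periapsis v_p = √[μ(2/r₁ − 1/a_t)] = 4456 m/s.
Δv₁ = v_p − v_c1 = 985.9 m/s.
At r₂: circular v_c2 = √(μ/r₂) = 1601 m/s; transfer-apoapsis v_a = √[μ(2/r₂ − 1/a_t)] = 948.9 m/s.
Δv₂ = v_c2 − v_a = 652.5 m/s.
Total Δv = Δv₁ + Δv₂ = 1638 m/s = 1.638 km/s.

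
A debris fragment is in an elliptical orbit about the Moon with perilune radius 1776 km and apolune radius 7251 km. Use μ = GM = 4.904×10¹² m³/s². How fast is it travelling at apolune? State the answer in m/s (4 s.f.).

v ≈ 515.9 m/s

Semi-major axis a = (r_p + r_a)/2 = 4513.5 km = 4.514×10⁶ m.
Vis-viva: v² = μ(2/r − 1/a) = 4.904×10¹² × (2.758×10⁻⁷ − 2.216×10⁻⁷) = 2.661×10⁵ m²/s².
v = 515.9 m/s.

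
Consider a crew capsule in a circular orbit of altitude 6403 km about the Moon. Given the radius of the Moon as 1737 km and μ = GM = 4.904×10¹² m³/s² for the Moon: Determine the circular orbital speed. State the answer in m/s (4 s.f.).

v ≈ 776.2 m/s

r = 1737 + 6403 = 8140.0 km = 8.1400×10⁶ m.
For a circular orbit v = √(μ/r) = √(4.904×10¹² / 8.140×10⁶) = √(6.025×10⁵) = 776.2 m/s.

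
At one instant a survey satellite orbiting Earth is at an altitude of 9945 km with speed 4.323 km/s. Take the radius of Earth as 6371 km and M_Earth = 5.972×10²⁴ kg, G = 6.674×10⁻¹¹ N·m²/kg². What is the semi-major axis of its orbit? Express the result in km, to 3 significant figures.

μ = GM = 6.674×10⁻¹¹ × 5.972×10²⁴ = 3.986×10¹⁴ m³/s².
r = 6371 + 9945 = 16316 km = 1.632×10⁷ m.
Specific orbital energy ε = v²/2 − μ/r = (4323)²/2 − 3.986×10¹⁴/1.632×10⁷ = -1.508×10⁷ J/kg.
Since ε = −μ/(2a), a = −μ/(2ε) = 1.321×10⁷ m = 13212 km.

a ≈ 13200 km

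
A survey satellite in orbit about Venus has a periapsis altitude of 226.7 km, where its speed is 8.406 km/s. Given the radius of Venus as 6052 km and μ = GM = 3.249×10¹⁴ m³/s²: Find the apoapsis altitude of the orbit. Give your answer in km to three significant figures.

apoapsis altitude ≈ 7460 km

r_p = 6052 + 226.7 = 6278.7 km = 6.279×10⁶ m.
Specific energy ε = v²/2 − μ/r = -1.642×10⁷ J/kg, so a = −μ/(2ε) = 9.896×10⁶ m.
The apsides satisfy r_p + r_a = 2a, so the apoapsis radius is 2a − r_p = 1.351×10⁷ m = 13513 km.
Apoapsis altitude = 13513 − 6052 = 7461.0 km.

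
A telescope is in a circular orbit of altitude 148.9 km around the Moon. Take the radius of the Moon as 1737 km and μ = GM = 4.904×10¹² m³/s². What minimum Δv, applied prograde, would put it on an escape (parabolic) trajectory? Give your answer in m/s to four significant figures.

Δv ≈ 667.9 m/s

r = 1737 + 148.9 = 1885.9 km = 1.8859×10⁶ m.
Circular speed v_c = √(μ/r) = 1613 m/s.
Escape speed v_esc = √(2μ/r) = √2 × v_c = 2281 m/s.
Δv = v_esc − v_c = 667.9 m/s.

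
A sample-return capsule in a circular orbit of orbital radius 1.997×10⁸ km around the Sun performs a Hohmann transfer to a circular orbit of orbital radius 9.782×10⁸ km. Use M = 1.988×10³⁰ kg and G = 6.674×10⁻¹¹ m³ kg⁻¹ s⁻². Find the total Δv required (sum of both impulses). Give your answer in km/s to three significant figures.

Δv_total ≈ 12.3 km/s

μ = GM = 6.674×10⁻¹¹ × 1.988×10³⁰ = 1.327×10²⁰ m³/s².
r₁ = 1.997×10⁸ km = 1.997×10¹¹ m.
r₂ = 9.782×10⁸ km = 9.782×10¹¹ m.
Transfer ellipse a_t = (r₁ + r₂)/2 = 5.890×10¹¹ m.
At r₁: circular v_c1 = √(μ/r₁) = 25780 m/s; transfer-perihelion v_p = √[μ(2/r₁ − 1/a_t)] = 33220 m/s.
Δv₁ = v_p − v_c1 = 7443 m/s.
At r₂: circular v_c2 = √(μ/r₂) = 11650 m/s; transfer-aphelion v_a = √[μ(2/r₂ − 1/a_t)] = 6782 m/s.
Δv₂ = v_c2 − v_a = 4865 m/s.
Total Δv = Δv₁ + Δv₂ = 12310 m/s = 12.31 km/s.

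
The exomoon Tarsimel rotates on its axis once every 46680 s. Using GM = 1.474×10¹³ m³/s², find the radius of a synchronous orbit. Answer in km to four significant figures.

r_sync ≈ 9335 km

A synchronous orbit has period T, so by Kepler's third law a = (μT²/4π²)^(1/3).
μT²/4π² = 1.474×10¹³ × (4.668×10⁴)² / 39.48 = 8.136×10²⁰ m³.
a = 9.335×10⁶ m = 9335.4 km.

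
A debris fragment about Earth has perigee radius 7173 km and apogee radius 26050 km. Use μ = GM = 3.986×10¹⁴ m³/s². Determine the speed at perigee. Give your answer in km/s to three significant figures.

Semi-major axis a = (r_p + r_a)/2 = 16612 km = 1.661×10⁷ m.
Vis-viva: v² = μ(2/r − 1/a) = 3.986×10¹⁴ × (2.788×10⁻⁷ − 6.020×10⁻⁸) = 8.714×10⁷ m²/s².
v = 9335 m/s = 9.335 km/s.

v ≈ 9.34 km/s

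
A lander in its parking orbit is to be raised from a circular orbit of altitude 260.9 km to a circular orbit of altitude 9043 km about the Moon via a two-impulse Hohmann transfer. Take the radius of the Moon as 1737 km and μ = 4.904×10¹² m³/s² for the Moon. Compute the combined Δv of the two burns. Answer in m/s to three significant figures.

Δv_total ≈ 766 m/s

r₁ = 1737 + 260.9 = 1997.9 km = 1.9979×10⁶ m.
r₂ = 1737 + 9043 = 10780 km = 1.0780×10⁷ m.
Transfer ellipse a_t = (r₁ + r₂)/2 = 6.389×10⁶ m.
At r₁: circular v_c1 = √(μ/r₁) = 1567 m/s; transfer-perilune v_p = √[μ(2/r₁ − 1/a_t)] = 2035 m/s.
Δv₁ = v_p − v_c1 = 468.4 m/s.
At r₂: circular v_c2 = √(μ/r₂) = 674.5 m/s; transfer-apolune v_a = √[μ(2/r₂ − 1/a_t)] = 377.2 m/s.
Δv₂ = v_c2 − v_a = 297.3 m/s.
Total Δv = Δv₁ + Δv₂ = 765.7 m/s.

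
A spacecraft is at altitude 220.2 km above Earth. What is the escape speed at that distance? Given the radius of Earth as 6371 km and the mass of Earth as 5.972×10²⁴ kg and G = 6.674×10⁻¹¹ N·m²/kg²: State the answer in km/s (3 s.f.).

μ = GM = 6.674×10⁻¹¹ × 5.972×10²⁴ = 3.986×10¹⁴ m³/s².
r = 6371 + 220.2 = 6591.2 km = 6.5912×10⁶ m.
Escape speed v_esc = √(2μ/r) = √(2 × 3.986×10¹⁴ / 6.591×10⁶) = √(1.209×10⁸) = 11000 m/s.
= 11.00 km/s.

v_esc ≈ 11.0 km/s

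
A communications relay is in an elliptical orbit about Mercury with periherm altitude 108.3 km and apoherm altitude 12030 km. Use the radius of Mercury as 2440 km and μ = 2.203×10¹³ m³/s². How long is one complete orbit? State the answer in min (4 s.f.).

T ≈ 553.8 min

r_p = 2440 + 108.3 = 2548.3 km = 2.5483×10⁶ m.
r_a = 2440 + 12030 = 14470 km = 1.4470×10⁷ m.
Semi-major axis a = (r_p + r_a)/2 = (2548.3 + 14470)/2 = 8509.1 km = 8.509×10⁶ m.
By Kepler's third law T = 2π√(a³/μ) = 2π × 5.288×10³ = 3.323×10⁴ s.
= 553.8 min.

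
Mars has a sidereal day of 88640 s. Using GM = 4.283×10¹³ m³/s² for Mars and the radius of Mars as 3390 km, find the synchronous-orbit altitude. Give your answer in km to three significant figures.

A synchronous orbit has period T, so by Kepler's third law a = (μT²/4π²)^(1/3).
μT²/4π² = 4.283×10¹³ × (8.864×10⁴)² / 39.48 = 8.524×10²¹ m³.
a = 2.043×10⁷ m = 20428 km.
Altitude h = a − R = 20428 − 3390 = 17038 km.

h_sync ≈ 17000 km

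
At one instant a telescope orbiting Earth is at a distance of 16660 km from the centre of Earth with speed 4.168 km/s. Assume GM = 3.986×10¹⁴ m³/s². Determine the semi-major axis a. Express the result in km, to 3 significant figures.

a ≈ 13100 km

r = 1.666×10⁷ m.
Vis-viva rearranged: 1/a = 2/r − v²/μ = 1.200×10⁻⁷ − 4.358×10⁻⁸ = 7.646×10⁻⁸ m⁻¹.
a = 1.308×10⁷ m = 13078 km.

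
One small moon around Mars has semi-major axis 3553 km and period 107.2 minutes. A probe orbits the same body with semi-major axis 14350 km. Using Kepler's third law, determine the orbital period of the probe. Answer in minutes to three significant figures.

T₂ ≈ 870 minutes

Kepler's third law: T² ∝ a³, so T₂ = T₁ (a₂/a₁)^(3/2).
a₂/a₁ = 4.039, (a₂/a₁)^(3/2) = 8.117.
T₂ = 107.2 × 8.117 = 870.1 minutes.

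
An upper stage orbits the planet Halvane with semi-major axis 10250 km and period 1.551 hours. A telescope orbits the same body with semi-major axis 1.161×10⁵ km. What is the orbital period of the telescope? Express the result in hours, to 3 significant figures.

Kepler's third law: T² ∝ a³, so T₂ = T₁ (a₂/a₁)^(3/2).
a₂/a₁ = 11.33, (a₂/a₁)^(3/2) = 38.12.
T₂ = 1.551 × 38.12 = 59.13 hours.

T₂ ≈ 59.1 hours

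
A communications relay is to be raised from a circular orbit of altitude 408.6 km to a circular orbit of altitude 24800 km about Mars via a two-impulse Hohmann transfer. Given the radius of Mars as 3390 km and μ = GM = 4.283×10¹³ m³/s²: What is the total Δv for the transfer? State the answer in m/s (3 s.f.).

Δv_total ≈ 1730 m/s

r₁ = 3390 + 408.6 = 3798.6 km = 3.7986×10⁶ m.
r₂ = 3390 + 24800 = 28190 km = 2.8190×10⁷ m.
Transfer ellipse a_t = (r₁ + r₂)/2 = 1.599×10⁷ m.
At r₁: circular v_c1 = √(μ/r₁) = 3358 m/s; transfer-periapsis v_p = √[μ(2/r₁ − 1/a_t)] = 4458 m/s.
Δv₁ = v_p − v_c1 = 1100 m/s.
At r₂: circular v_c2 = √(μ/r₂) = 1233 m/s; transfer-apoapsis v_a = √[μ(2/r₂ − 1/a_t)] = 600.7 m/s.
Δv₂ = v_c2 − v_a = 631.9 m/s.
Total Δv = Δv₁ + Δv₂ = 1732 m/s.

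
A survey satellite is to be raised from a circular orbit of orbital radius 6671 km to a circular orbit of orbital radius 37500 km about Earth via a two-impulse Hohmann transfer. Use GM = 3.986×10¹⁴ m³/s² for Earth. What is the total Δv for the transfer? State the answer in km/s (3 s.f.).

r₁ = 6671 km = 6.671×10⁶ m.
r₂ = 37500 km = 3.750×10⁷ m.
Transfer ellipse a_t = (r₁ + r₂)/2 = 2.209×10⁷ m.
At r₁: circular v_c1 = √(μ/r₁) = 7730 m/s; transfer-perigee v_p = √[μ(2/r₁ − 1/a_t)] = 10070 m/s.
Δv₁ = v_p − v_c1 = 2343 m/s.
At r₂: circular v_c2 = √(μ/r₂) = 3260 m/s; transfer-apogee v_a = √[μ(2/r₂ − 1/a_t)] = 1792 m/s.
Δv₂ = v_c2 − v_a = 1468 m/s.
Total Δv = Δv₁ + Δv₂ = 3811 m/s = 3.811 km/s.

Δv_total ≈ 3.81 km/s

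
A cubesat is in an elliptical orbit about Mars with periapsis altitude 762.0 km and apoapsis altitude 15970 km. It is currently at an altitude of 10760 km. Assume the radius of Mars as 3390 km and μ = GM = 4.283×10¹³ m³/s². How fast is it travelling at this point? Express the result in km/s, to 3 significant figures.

v ≈ 1.55 km/s

r_p = 3390 + 762.0 = 4152.0 km = 4.1520×10⁶ m.
r_a = 3390 + 15970 = 19360 km = 1.9360×10⁷ m.
r = 3390 + 10760 = 14150 km = 1.415×10⁷ m.
Semi-major axis a = (r_p + r_a)/2 = 11756 km = 1.176×10⁷ m.
Vis-viva: v² = μ(2/r − 1/a) = 4.283×10¹³ × (1.413×10⁻⁷ − 8.506×10⁻⁸) = 2.410×10⁶ m²/s².
v = 1553 m/s = 1.553 km/s.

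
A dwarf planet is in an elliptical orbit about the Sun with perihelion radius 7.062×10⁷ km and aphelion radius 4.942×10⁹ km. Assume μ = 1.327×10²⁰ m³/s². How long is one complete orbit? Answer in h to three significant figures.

Semi-major axis a = (r_p + r_a)/2 = (7.0620×10⁷ + 4.9420×10⁹)/2 = 2.5063×10⁹ km = 2.506×10¹² m.
By Kepler's third law T = 2π√(a³/μ) = 2π × 3.444×10⁸ = 2.164×10⁹ s.
= 6.012×10⁵ h.

T ≈ 601000 h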